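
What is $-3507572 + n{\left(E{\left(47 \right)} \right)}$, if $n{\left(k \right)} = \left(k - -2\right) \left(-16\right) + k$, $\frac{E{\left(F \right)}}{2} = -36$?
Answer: $-3506524$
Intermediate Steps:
$E{\left(F \right)} = -72$ ($E{\left(F \right)} = 2 \left(-36\right) = -72$)
$n{\left(k \right)} = -32 - 15 k$ ($n{\left(k \right)} = \left(k + 2\right) \left(-16\right) + k = \left(2 + k\right) \left(-16\right) + k = \left(-32 - 16 k\right) + k = -32 - 15 k$)
$-3507572 + n{\left(E{\left(47 \right)} \right)} = -3507572 - -1048 = -3507572 + \left(-32 + 1080\right) = -3507572 + 1048 = -3506524$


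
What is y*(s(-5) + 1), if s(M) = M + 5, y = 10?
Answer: 10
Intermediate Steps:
s(M) = 5 + M
y*(s(-5) + 1) = 10*((5 - 5) + 1) = 10*(0 + 1) = 10*1 = 10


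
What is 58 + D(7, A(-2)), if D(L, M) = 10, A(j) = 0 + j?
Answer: 68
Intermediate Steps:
A(j) = j
58 + D(7, A(-2)) = 58 + 10 = 68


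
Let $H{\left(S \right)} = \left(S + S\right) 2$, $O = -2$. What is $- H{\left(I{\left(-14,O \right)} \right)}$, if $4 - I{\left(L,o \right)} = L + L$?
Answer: $-128$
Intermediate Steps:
$I{\left(L,o \right)} = 4 - 2 L$ ($I{\left(L,o \right)} = 4 - \left(L + L\right) = 4 - 2 L$)
$H{\left(S \right)} = 4 S$ ($H{\left(S \right)} = 2 S 2 = 4 S$)
$- H{\left(I{\left(-14,O \right)} \right)} = - 4 \left(4 - -28\right) = - 4 \left(4 + 28\right) = - 4 \cdot 32 = \left(-1\right) 128 = -128$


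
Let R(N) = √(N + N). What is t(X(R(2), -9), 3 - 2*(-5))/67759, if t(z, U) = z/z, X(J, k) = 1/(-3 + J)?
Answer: 1/67759 ≈ 1.4758e-5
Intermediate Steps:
R(N) = √2*√N (R(N) = √(2*N) = √2*√N)
t(z, U) = 1
t(X(R(2), -9), 3 - 2*(-5))/67759 = 1/67759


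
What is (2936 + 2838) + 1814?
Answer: 7588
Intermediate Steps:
(2936 + 2838) + 1814 = 5774 + 1814 = 7588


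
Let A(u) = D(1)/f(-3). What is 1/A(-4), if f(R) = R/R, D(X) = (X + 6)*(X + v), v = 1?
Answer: 1/14 ≈ 0.071429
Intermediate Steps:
D(X) = (1 + X)*(6 + X) (D(X) = (X + 6)*(X + 1) = (6 + X)*(1 + X) = (1 + X)*(6 + X))
f(R) = 1
A(u) = 14 (A(u) = (6 + 1² + 7*1)/1 = (6 + 1 + 7)*1 = 14*1 = 14)
1/A(-4) = 1/14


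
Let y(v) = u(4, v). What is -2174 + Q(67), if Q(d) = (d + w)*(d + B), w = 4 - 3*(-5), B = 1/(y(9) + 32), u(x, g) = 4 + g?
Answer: 161546/45 ≈ 3589.9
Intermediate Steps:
y(v) = 4 + v
B = 1/45 (B = 1/((4 + 9) + 32) = 1/(13 + 32) = 1/45 ≈ 0.022222)
w = 19 (w = 4 + 15 = 19)
Q(d) = (19 + d)*(1/45 + d) (Q(d) = (d + 19)*(d + 1/45) = (19 + d)*(1/45 + d))
-2174 + Q(67) = -2174 + (19/45 + 67² + (856/45)*67) = -2174 + (19/45 + 4489 + 57352/45) = -2174 + 259376/45 = 161546/45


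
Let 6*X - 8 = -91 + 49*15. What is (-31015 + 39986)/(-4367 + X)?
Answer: -26913/12775 ≈ -2.1067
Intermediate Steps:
X = 326/3 (X = 4/3 + (-91 + 49*15)/6 = 4/3 + (-91 + 735)/6 = 4/3 + (⅙)*644 = 4/3 + 322/3 = 326/3 ≈ 108.67)
(-31015 + 39986)/(-4367 + X) = (-31015 + 39986)/(-4367 + 326/3) = 8971/(-12775/3) = 8971*(-3/12775) = -26913/12775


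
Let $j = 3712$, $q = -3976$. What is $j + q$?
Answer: $-264$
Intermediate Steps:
$j + q = 3712 - 3976 = -264$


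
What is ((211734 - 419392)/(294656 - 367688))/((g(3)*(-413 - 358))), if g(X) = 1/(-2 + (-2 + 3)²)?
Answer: 103829/28153836 ≈ 0.0036879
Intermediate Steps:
g(X) = -1 (g(X) = 1/(-2 + 1²) = 1/(-2 + 1) = 1/(-1) = -1)
((211734 - 419392)/(294656 - 367688))/((g(3)*(-413 - 358))) = ((211734 - 419392)/(294656 - 367688))/((-(-413 - 358))) = (-207658/(-73032))/((-1*(-771))) = -207658*(-1/73032)/771 = (103829/36516)*(1/771) = 103829/28153836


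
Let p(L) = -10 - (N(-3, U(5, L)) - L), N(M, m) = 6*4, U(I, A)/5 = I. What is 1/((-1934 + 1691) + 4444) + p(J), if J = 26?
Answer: -33607/4201 ≈ -7.9998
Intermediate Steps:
U(I, A) = 5*I
N(M, m) = 24
p(L) = -34 + L (p(L) = -10 - (24 - L) = -10 + (-24 + L) = -34 + L)
1/((-1934 + 1691) + 4444) + p(J) = 1/((-1934 + 1691) + 4444) + (-34 + 26) = 1/(-243 + 4444) - 8 = 1/4201 - 8 = -33607/4201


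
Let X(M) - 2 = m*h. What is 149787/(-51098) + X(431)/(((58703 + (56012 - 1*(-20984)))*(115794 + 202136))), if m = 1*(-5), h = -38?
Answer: -1077038006315879/367418321551810 ≈ -2.9314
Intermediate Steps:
m = -5
X(M) = 192 (X(M) = 2 - 5*(-38) = 2 + 190 = 192)
149787/(-51098) + X(431)/(((58703 + (56012 - 1*(-20984)))*(115794 + 202136))) = 149787/(-51098) + 192/(((58703 + (56012 - 1*(-20984)))*(115794 + 202136))) = 149787*(-1/51098) + 192/(((58703 + (56012 + 20984))*317930)) = -149787/51098 + 192/(((58703 + 76996)*317930)) = -149787/51098 + 192/((135699*317930)) = -149787/51098 + 192/43142783070 = -149787/51098 + 192*(1/43142783070) = -149787/51098 + 32/7190463845 = -1077038006315879/367418321551810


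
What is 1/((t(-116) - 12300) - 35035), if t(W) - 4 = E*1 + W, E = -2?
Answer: -1/47449 ≈ -2.1075e-5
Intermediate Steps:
t(W) = 2 + W (t(W) = 4 + (-2*1 + W) = 4 + (-2 + W) = 2 + W)
1/((t(-116) - 12300) - 35035) = 1/(((2 - 116) - 12300) - 35035) = 1/((-114 - 12300) - 35035) = 1/(-12414 - 35035) = 1/(-47449) = -1/47449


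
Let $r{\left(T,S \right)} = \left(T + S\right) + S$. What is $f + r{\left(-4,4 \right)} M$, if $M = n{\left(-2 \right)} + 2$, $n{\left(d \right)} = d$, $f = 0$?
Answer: $0$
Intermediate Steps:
$r{\left(T,S \right)} = T + 2 S$ ($r{\left(T,S \right)} = \left(S + T\right) + S = T + 2 S$)
$M = 0$ ($M = -2 + 2 = 0$)
$f + r{\left(-4,4 \right)} M = 0 + \left(-4 + 2 \cdot 4\right) 0 = 0 + \left(-4 + 8\right) 0 = 0 + 4 \cdot 0 = 0 + 0 = 0$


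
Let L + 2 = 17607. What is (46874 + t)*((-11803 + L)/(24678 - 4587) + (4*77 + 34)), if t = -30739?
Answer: 36986389580/6697 ≈ 5.5228e+6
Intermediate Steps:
L = 17605 (L = -2 + 17607 = 17605)
(46874 + t)*((-11803 + L)/(24678 - 4587) + (4*77 + 34)) = (46874 - 30739)*((-11803 + 17605)/(24678 - 4587) + (4*77 + 34)) = 16135*(5802/20091 + (308 + 34)) = 16135*(5802*(1/20091) + 342) = 16135*(1934/6697 + 342) = 16135*(2292308/6697) = 36986389580/6697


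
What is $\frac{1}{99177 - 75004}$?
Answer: $\frac{1}{24173} \approx 4.1368 \cdot 10^{-5}$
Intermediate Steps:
$\frac{1}{99177 - 75004} = \frac{1}{24173}$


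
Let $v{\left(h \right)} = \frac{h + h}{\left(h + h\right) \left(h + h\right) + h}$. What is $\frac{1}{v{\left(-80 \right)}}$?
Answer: $- \frac{319}{2} \approx -159.5$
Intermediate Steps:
$v{\left(h \right)} = \frac{2 h}{h + 4 h^{2}}$ ($v{\left(h \right)} = \frac{2 h}{2 h 2 h + h} = \frac{2 h}{4 h^{2} + h} = \frac{2 h}{h + 4 h^{2}}$)
$\frac{1}{v{\left(-80 \right)}} = \frac{1}{2 \frac{1}{1 + 4 \left(-80\right)}} = \frac{1}{2 \frac{1}{1 - 320}} = \frac{1}{2 \frac{1}{-319}} = \frac{1}{2 \left(- \frac{1}{319}\right)} = \frac{1}{- \frac{2}{319}} = - \frac{319}{2}$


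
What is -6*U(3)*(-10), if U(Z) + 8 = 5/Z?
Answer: -380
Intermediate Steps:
U(Z) = -8 + 5/Z
-6*U(3)*(-10) = -6*(-8 + 5/3)*(-10) = -6*(-19/3)*(-10) = 38*(-10) = -380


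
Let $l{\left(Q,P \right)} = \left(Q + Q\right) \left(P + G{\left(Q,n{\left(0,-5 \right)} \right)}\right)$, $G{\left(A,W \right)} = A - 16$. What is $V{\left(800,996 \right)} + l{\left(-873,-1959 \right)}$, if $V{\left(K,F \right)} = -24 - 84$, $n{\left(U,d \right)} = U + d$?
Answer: $4972500$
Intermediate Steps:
$V{\left(K,F \right)} = -108$ ($V{\left(K,F \right)} = -24 - 84 = -108$)
$G{\left(A,W \right)} = -16 + A$ ($G{\left(A,W \right)} = A - 16 = -16 + A$)
$l{\left(Q,P \right)} = 2 Q \left(-16 + P + Q\right)$ ($l{\left(Q,P \right)} = \left(Q + Q\right) \left(P + \left(-16 + Q\right)\right) = 2 Q \left(-16 + P + Q\right)$)
$V{\left(800,996 \right)} + l{\left(-873,-1959 \right)} = -108 + 2 \left(-873\right) \left(-16 - 1959 - 873\right) = -108 + 2 \left(-873\right) \left(-2848\right) = -108 + 4972608 = 4972500$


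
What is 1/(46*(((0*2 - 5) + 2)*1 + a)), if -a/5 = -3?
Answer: 1/552 ≈ 0.0018116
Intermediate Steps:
a = 15 (a = -5*(-3) = 15)
1/(46*(((0*2 - 5) + 2)*1 + a)) = 1/(46*(((0*2 - 5) + 2)*1 + 15)) = 1/(46*(((0 - 5) + 2)*1 + 15)) = 1/(46*((-5 + 2)*1 + 15)) = 1/(46*(-3*1 + 15)) = 1/(46*(-3 + 15)) = 1/(46*12) = 1/552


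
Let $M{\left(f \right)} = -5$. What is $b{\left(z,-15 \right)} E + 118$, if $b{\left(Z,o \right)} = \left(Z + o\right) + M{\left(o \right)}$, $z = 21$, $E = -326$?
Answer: $-208$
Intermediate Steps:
$b{\left(Z,o \right)} = -5 + Z + o$ ($b{\left(Z,o \right)} = \left(Z + o\right) - 5 = -5 + Z + o$)
$b{\left(z,-15 \right)} E + 118 = \left(-5 + 21 - 15\right) \left(-326\right) + 118 = 1 \left(-326\right) + 118 = -326 + 118 = -208$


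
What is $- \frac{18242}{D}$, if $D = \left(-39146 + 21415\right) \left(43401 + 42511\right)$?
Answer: $\frac{1303}{108807548} \approx 1.1975 \cdot 10^{-5}$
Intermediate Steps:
$D = -1523305672$ ($D = \left(-17731\right) 85912 = -1523305672$)
$- \frac{18242}{D} = - \frac{18242}{-1523305672} = \left(-18242\right) \left(- \frac{1}{1523305672}\right) = \frac{1303}{108807548}$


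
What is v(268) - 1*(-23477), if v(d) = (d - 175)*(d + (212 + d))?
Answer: 93041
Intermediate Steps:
v(d) = (-175 + d)*(212 + 2*d)
v(268) - 1*(-23477) = (-37100 - 138*268 + 2*268**2) - 1*(-23477) = (-37100 - 36984 + 2*71824) + 23477 = (-37100 - 36984 + 143648) + 23477 = 69564 + 23477 = 93041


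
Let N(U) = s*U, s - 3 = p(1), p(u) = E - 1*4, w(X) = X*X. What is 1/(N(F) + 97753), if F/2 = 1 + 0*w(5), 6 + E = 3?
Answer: 1/97745 ≈ 1.0231e-5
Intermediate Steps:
E = -3 (E = -6 + 3 = -3)
w(X) = X²
p(u) = -7 (p(u) = -3 - 1*4 = -3 - 4 = -7)
s = -4 (s = 3 - 7 = -4)
F = 2 (F = 2*(1 + 0*5²) = 2*(1 + 0*25) = 2*(1 + 0) = 2*1 = 2)
N(U) = -4*U
1/(N(F) + 97753) = 1/(-4*2 + 97753) = 1/(-8 + 97753) = 1/97745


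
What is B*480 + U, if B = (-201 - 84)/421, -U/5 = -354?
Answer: 608370/421 ≈ 1445.1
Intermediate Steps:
U = 1770 (U = -5*(-354) = 1770)
B = -285/421 (B = -285*1/421 = -285/421 ≈ -0.67696)
B*480 + U = -285/421*480 + 1770 = -136800/421 + 1770 = 608370/421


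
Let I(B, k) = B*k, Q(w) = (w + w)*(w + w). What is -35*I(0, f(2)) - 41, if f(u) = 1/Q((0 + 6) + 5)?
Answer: -41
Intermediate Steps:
Q(w) = 4*w**2 (Q(w) = (2*w)*(2*w) = 4*w**2)
f(u) = 1/484 (f(u) = 1/(4*((0 + 6) + 5)**2) = 1/(4*(6 + 5)**2) = 1/(4*11**2) = 1/(4*121) = 1/484)
-35*I(0, f(2)) - 41 = -0/484 - 41 = -35*0 - 41 = 0 - 41 = -41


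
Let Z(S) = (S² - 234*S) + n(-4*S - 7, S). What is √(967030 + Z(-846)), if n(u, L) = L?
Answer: 2*√469966 ≈ 1371.1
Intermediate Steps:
Z(S) = S² - 233*S (Z(S) = (S² - 234*S) + S = S² - 233*S)
√(967030 + Z(-846)) = √(967030 - 846*(-233 - 846)) = √(967030 - 846*(-1079)) = √(967030 + 912834) = √1879864 = 2*√469966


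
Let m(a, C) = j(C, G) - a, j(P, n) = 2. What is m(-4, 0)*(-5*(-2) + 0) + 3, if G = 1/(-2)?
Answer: 63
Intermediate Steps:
G = -½ ≈ -0.50000
m(a, C) = 2 - a
m(-4, 0)*(-5*(-2) + 0) + 3 = (2 - 1*(-4))*(-5*(-2) + 0) + 3 = (2 + 4)*(10 + 0) + 3 = 6*10 + 3 = 60 + 3 = 63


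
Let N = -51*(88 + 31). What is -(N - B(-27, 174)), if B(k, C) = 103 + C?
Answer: 6346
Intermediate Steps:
N = -6069 (N = -51*119 = -6069)
-(N - B(-27, 174)) = -(-6069 - (103 + 174)) = -(-6069 - 1*277) = -(-6069 - 277) = -1*(-6346) = 6346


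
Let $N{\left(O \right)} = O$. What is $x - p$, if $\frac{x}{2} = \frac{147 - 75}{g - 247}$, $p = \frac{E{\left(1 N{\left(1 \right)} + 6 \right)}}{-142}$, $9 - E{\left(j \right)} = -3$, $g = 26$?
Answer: $- \frac{8898}{15691} \approx -0.56708$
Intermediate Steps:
$E{\left(j \right)} = 12$ ($E{\left(j \right)} = 9 - -3 = 9 + 3 = 12$)
$p = - \frac{6}{71}$ ($p = \frac{12}{-142} = 12 \left(- \frac{1}{142}\right) = - \frac{6}{71} \approx -0.084507$)
$x = - \frac{144}{221}$ ($x = 2 \frac{147 - 75}{26 - 247} = 2 \frac{72}{-221} = 2 \cdot 72 \left(- \frac{1}{221}\right) = 2 \left(- \frac{72}{221}\right) = - \frac{144}{221} \approx -0.65158$)
$x - p = - \frac{144}{221} - - \frac{6}{71} = - \frac{144}{221} + \frac{6}{71} = - \frac{8898}{15691}$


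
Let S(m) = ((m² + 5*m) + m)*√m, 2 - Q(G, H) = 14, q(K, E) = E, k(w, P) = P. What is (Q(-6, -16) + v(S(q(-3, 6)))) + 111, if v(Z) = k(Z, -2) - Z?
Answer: 97 - 72*√6 ≈ -79.363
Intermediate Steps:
Q(G, H) = -12 (Q(G, H) = 2 - 1*14 = 2 - 14 = -12)
S(m) = √m*(m² + 6*m) (S(m) = (m² + 6*m)*√m = √m*(m² + 6*m))
v(Z) = -2 - Z
(Q(-6, -16) + v(S(q(-3, 6)))) + 111 = (-12 + (-2 - 6^(3/2)*(6 + 6))) + 111 = (-12 + (-2 - 6*√6*12)) + 111 = (-12 + (-2 - 72*√6)) + 111 = (-14 - 72*√6) + 111 = 97 - 72*√6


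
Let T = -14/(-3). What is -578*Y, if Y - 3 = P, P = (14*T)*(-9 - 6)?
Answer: 564706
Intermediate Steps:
T = 14/3 (T = -14*(-⅓) = 14/3 ≈ 4.6667)
P = -980 (P = (14*(14/3))*(-9 - 6) = (196/3)*(-15) = -980)
Y = -977 (Y = 3 - 980 = -977)
-578*Y = -578*(-977) = 564706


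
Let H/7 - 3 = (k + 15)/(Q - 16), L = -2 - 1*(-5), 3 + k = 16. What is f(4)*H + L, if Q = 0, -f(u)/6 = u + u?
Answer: -417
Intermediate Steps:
k = 13 (k = -3 + 16 = 13)
f(u) = -12*u (f(u) = -6*(u + u) = -12*u)
L = 3 (L = -2 + 5 = 3)
H = 35/4 (H = 21 + 7*((13 + 15)/(0 - 16)) = 21 + 7*(28/(-16)) = 21 + 7*(28*(-1/16)) = 21 + 7*(-7/4) = 21 - 49/4 = 35/4 ≈ 8.7500)
f(4)*H + L = -12*4*(35/4) + 3 = -48*35/4 + 3 = -420 + 3 = -417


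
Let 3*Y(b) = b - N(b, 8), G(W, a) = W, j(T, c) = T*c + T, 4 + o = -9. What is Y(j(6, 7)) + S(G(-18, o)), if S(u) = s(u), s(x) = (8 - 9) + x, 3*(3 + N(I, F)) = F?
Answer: -26/9 ≈ -2.8889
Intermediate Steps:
o = -13 (o = -4 - 9 = -13)
N(I, F) = -3 + F/3
j(T, c) = T + T*c
Y(b) = 1/9 + b/3 (Y(b) = (b - (-3 + (1/3)*8))/3 = (b - (-3 + 8/3))/3 = (b - 1*(-1/3))/3 = (b + 1/3)/3 = (1/3 + b)/3 = 1/9 + b/3)
s(x) = -1 + x
S(u) = -1 + u
Y(j(6, 7)) + S(G(-18, o)) = (1/9 + (6*(1 + 7))/3) + (-1 - 18) = (1/9 + (6*8)/3) - 19 = (1/9 + (1/3)*48) - 19 = (1/9 + 16) - 19 = 145/9 - 19 = -26/9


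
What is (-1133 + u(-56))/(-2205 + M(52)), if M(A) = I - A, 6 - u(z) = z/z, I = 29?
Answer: 282/557 ≈ 0.50628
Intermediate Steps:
u(z) = 5 (u(z) = 6 - z/z = 6 - 1*1 = 6 - 1 = 5)
M(A) = 29 - A
(-1133 + u(-56))/(-2205 + M(52)) = (-1133 + 5)/(-2205 + (29 - 1*52)) = -1128/(-2205 + (29 - 52)) = -1128/(-2205 - 23) = -1128/(-2228) = -1128*(-1/2228) = 282/557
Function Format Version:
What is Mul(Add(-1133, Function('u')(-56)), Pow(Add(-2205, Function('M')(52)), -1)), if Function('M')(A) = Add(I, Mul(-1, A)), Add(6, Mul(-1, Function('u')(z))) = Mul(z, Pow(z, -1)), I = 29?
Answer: Rational(282, 557) ≈ 0.50628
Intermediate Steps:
Function('u')(z) = 5 (Function('u')(z) = Add(6, Mul(-1, Mul(z, Pow(z, -1)))) = Add(6, Mul(-1, 1)) = Add(6, -1) = 5)
Function('M')(A) = Add(29, Mul(-1, A))
Mul(Add(-1133, Function('u')(-56)), Pow(Add(-2205, Function('M')(52)), -1)) = Mul(Add(-1133, 5), Pow(Add(-2205, Add(29, Mul(-1, 52))), -1)) = Mul(-1128, Pow(Add(-2205, Add(29, -52)), -1)) = Mul(-1128, Pow(Add(-2205, -23), -1)) = Mul(-1128, Pow(-2228, -1)) = Mul(-1128, Rational(-1, 2228)) = Rational(282, 557)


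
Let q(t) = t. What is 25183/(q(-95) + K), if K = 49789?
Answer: 25183/49694 ≈ 0.50676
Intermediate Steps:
25183/(q(-95) + K) = 25183/(-95 + 49789) = 25183/49694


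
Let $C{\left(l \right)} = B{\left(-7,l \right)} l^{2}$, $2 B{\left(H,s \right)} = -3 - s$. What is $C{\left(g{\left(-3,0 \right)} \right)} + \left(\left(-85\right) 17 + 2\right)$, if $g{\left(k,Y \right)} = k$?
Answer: $-1443$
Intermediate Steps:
$B{\left(H,s \right)} = - \frac{3}{2} - \frac{s}{2}$ ($B{\left(H,s \right)} = \frac{-3 - s}{2} = - \frac{3}{2} - \frac{s}{2}$)
$C{\left(l \right)} = l^{2} \left(- \frac{3}{2} - \frac{l}{2}\right)$ ($C{\left(l \right)} = \left(- \frac{3}{2} - \frac{l}{2}\right) l^{2} = l^{2} \left(- \frac{3}{2} - \frac{l}{2}\right)$)
$C{\left(g{\left(-3,0 \right)} \right)} + \left(\left(-85\right) 17 + 2\right) = \frac{\left(-3\right)^{2} \left(-3 - -3\right)}{2} + \left(\left(-85\right) 17 + 2\right) = \frac{1}{2} \cdot 9 \left(-3 + 3\right) + \left(-1445 + 2\right) = \frac{1}{2} \cdot 9 \cdot 0 - 1443 = 0 - 1443 = -1443$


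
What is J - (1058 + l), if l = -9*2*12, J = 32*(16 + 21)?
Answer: 342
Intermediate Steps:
J = 1184 (J = 32*37 = 1184)
l = -216 (l = -18*12 = -216)
J - (1058 + l) = 1184 - (1058 - 216) = 1184 - 1*842 = 1184 - 842 = 342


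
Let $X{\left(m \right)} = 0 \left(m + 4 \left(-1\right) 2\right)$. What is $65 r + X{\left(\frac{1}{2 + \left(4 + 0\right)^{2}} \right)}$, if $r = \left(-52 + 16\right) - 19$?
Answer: $-3575$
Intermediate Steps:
$r = -55$ ($r = -36 - 19 = -55$)
$X{\left(m \right)} = 0$ ($X{\left(m \right)} = 0 \left(m - 8\right) = 0 \left(-8 + m\right) = 0$)
$65 r + X{\left(\frac{1}{2 + \left(4 + 0\right)^{2}} \right)} = 65 \left(-55\right) + 0 = -3575 + 0 = -3575$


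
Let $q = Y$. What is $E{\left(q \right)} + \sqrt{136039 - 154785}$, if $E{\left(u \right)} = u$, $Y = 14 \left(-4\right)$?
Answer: $-56 + i \sqrt{18746} \approx -56.0 + 136.92 i$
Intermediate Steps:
$Y = -56$
$q = -56$
$E{\left(q \right)} + \sqrt{136039 - 154785} = -56 + \sqrt{136039 - 154785} = -56 + \sqrt{-18746} = -56 + i \sqrt{18746}$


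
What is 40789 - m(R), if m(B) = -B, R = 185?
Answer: 40974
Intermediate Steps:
40789 - m(R) = 40789 - (-1)*185 = 40789 - 1*(-185) = 40789 + 185 = 40974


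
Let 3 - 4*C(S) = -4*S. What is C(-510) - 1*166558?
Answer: -668269/4 ≈ -1.6707e+5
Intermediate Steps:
C(S) = ¾ + S (C(S) = ¾ - (-1)*S = ¾ + S)
C(-510) - 1*166558 = (¾ - 510) - 1*166558 = -2037/4 - 166558 = -668269/4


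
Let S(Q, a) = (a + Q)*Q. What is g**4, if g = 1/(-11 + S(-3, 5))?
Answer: 1/83521 ≈ 1.1973e-5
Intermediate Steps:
S(Q, a) = Q*(Q + a) (S(Q, a) = (Q + a)*Q = Q*(Q + a))
g = -1/17 (g = 1/(-11 - 3*(-3 + 5)) = 1/(-11 - 3*2) = 1/(-11 - 6) = 1/(-17) = -1/17 ≈ -0.058824)
g**4 = (-1/17)**4 = 1/83521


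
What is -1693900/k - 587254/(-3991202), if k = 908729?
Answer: -3113521163817/1813460501129 ≈ -1.7169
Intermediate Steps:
-1693900/k - 587254/(-3991202) = -1693900/908729 - 587254/(-3991202) = -1693900*1/908729 - 587254*(-1/3991202) = -1693900/908729 + 293627/1995601 = -3113521163817/1813460501129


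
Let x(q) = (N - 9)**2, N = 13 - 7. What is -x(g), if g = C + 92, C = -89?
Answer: -9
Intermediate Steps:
N = 6
g = 3 (g = -89 + 92 = 3)
x(q) = 9 (x(q) = (6 - 9)**2 = (-3)**2 = 9)
-x(g) = -1*9 = -9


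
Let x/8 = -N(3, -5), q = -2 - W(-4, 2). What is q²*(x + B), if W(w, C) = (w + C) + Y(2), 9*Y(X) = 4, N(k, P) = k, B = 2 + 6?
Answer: -256/81 ≈ -3.1605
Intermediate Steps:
B = 8
Y(X) = 4/9 (Y(X) = (⅑)*4 = 4/9)
W(w, C) = 4/9 + C + w (W(w, C) = (w + C) + 4/9 = (C + w) + 4/9 = 4/9 + C + w)
q = -4/9 (q = -2 - (4/9 + 2 - 4) = -2 - 1*(-14/9) = -2 + 14/9 = -4/9 ≈ -0.44444)
x = -24 (x = 8*(-1*3) = 8*(-3) = -24)
q²*(x + B) = (-4/9)²*(-24 + 8) = (16/81)*(-16) = -256/81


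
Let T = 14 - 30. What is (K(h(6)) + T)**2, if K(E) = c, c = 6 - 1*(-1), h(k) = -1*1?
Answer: 81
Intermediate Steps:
h(k) = -1
T = -16
c = 7 (c = 6 + 1 = 7)
K(E) = 7
(K(h(6)) + T)**2 = (7 - 16)**2 = (-9)**2 = 81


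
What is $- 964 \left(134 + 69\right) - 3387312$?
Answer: $-3583004$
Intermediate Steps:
$- 964 \left(134 + 69\right) - 3387312 = \left(-964\right) 203 - 3387312 = -195692 - 3387312 = -3583004$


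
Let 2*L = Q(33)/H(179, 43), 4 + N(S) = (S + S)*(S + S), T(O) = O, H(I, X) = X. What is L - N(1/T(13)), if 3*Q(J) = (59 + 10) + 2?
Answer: 185375/43602 ≈ 4.2515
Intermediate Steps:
N(S) = -4 + 4*S² (N(S) = -4 + (S + S)*(S + S) = -4 + (2*S)*(2*S) = -4 + 4*S²)
Q(J) = 71/3 (Q(J) = ((59 + 10) + 2)/3 = (69 + 2)/3 = (⅓)*71 = 71/3)
L = 71/258 (L = ((71/3)/43)/2 = ((71/3)*(1/43))/2 = (½)*(71/129) = 71/258 ≈ 0.27519)
L - N(1/T(13)) = 71/258 - (-4 + 4*(1/13)²) = 71/258 - (-4 + 4*(1/169)) = 71/258 - (-4 + 4/169) = 71/258 - 1*(-672/169) = 71/258 + 672/169 = 185375/43602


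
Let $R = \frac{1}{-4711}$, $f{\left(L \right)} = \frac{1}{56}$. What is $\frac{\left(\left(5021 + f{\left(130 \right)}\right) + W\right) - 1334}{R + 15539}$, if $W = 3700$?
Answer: $\frac{278401929}{585633824} \approx 0.47539$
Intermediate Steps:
$f{\left(L \right)} = \frac{1}{56}$
$R = - \frac{1}{4711} \approx -0.00021227$
$\frac{\left(\left(5021 + f{\left(130 \right)}\right) + W\right) - 1334}{R + 15539} = \frac{\left(\left(5021 + \frac{1}{56}\right) + 3700\right) - 1334}{- \frac{1}{4711} + 15539} = \frac{\left(\frac{281177}{56} + 3700\right) - 1334}{\frac{73204228}{4711}} = \left(\frac{488377}{56} - 1334\right) \frac{4711}{73204228} = \frac{413673}{56} \cdot \frac{4711}{73204228} = \frac{278401929}{585633824}$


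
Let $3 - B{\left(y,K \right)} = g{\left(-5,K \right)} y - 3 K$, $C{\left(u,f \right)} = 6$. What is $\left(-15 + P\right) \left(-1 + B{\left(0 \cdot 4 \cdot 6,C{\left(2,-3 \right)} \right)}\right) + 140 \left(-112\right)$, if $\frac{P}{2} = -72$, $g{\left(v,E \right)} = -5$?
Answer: $-18860$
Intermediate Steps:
$P = -144$ ($P = 2 \left(-72\right) = -144$)
$B{\left(y,K \right)} = 3 + 3 K + 5 y$ ($B{\left(y,K \right)} = 3 - \left(- 5 y - 3 K\right) = 3 + \left(3 K + 5 y\right) = 3 + 3 K + 5 y$)
$\left(-15 + P\right) \left(-1 + B{\left(0 \cdot 4 \cdot 6,C{\left(2,-3 \right)} \right)}\right) + 140 \left(-112\right) = \left(-15 - 144\right) \left(-1 + \left(3 + 3 \cdot 6 + 5 \cdot 0 \cdot 4 \cdot 6\right)\right) + 140 \left(-112\right) = - 159 \left(-1 + \left(3 + 18 + 5 \cdot 0 \cdot 24\right)\right) - 15680 = - 159 \left(-1 + \left(3 + 18 + 5 \cdot 0\right)\right) - 15680 = - 159 \left(-1 + \left(3 + 18 + 0\right)\right) - 15680 = - 159 \left(-1 + 21\right) - 15680 = \left(-159\right) 20 - 15680 = -3180 - 15680 = -18860$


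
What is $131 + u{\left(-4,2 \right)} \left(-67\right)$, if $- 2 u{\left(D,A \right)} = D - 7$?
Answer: $- \frac{475}{2} \approx -237.5$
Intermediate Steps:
$u{\left(D,A \right)} = \frac{7}{2} - \frac{D}{2}$ ($u{\left(D,A \right)} = - \frac{D - 7}{2} = - \frac{-7 + D}{2} = \frac{7}{2} - \frac{D}{2}$)
$131 + u{\left(-4,2 \right)} \left(-67\right) = 131 + \left(\frac{7}{2} - -2\right) \left(-67\right) = 131 + \left(\frac{7}{2} + 2\right) \left(-67\right) = 131 + \frac{11}{2} \left(-67\right) = 131 - \frac{737}{2} = - \frac{475}{2}$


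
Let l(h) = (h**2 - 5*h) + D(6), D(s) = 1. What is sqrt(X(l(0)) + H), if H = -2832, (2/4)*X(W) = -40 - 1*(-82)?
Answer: 2*I*sqrt(687) ≈ 52.421*I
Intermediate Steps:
l(h) = 1 + h**2 - 5*h (l(h) = (h**2 - 5*h) + 1 = 1 + h**2 - 5*h)
X(W) = 84 (X(W) = 2*(-40 - 1*(-82)) = 2*(-40 + 82) = 2*42 = 84)
sqrt(X(l(0)) + H) = sqrt(84 - 2832) = sqrt(-2748) = 2*I*sqrt(687)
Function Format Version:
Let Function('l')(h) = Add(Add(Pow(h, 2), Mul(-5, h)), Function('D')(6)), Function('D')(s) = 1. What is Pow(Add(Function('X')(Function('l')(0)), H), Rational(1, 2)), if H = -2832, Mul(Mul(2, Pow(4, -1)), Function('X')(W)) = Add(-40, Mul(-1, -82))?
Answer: Mul(2, I, Pow(687, Rational(1, 2))) ≈ Mul(52.421, I)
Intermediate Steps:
Function('l')(h) = Add(1, Pow(h, 2), Mul(-5, h)) (Function('l')(h) = Add(Add(Pow(h, 2), Mul(-5, h)), 1) = Add(1, Pow(h, 2), Mul(-5, h)))
Function('X')(W) = 84 (Function('X')(W) = Mul(2, Add(-40, Mul(-1, -82))) = Mul(2, Add(-40, 82)) = Mul(2, 42) = 84)
Pow(Add(Function('X')(Function('l')(0)), H), Rational(1, 2)) = Pow(Add(84, -2832), Rational(1, 2)) = Pow(-2748, Rational(1, 2)) = Mul(2, I, Pow(687, Rational(1, 2)))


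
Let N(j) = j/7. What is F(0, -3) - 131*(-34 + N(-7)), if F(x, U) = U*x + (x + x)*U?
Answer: 4585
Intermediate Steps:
N(j) = j/7 (N(j) = j*(⅐) = j/7)
F(x, U) = 3*U*x (F(x, U) = U*x + (2*x)*U = U*x + 2*U*x = 3*U*x)
F(0, -3) - 131*(-34 + N(-7)) = 3*(-3)*0 - 131*(-34 + (⅐)*(-7)) = 0 - 131*(-34 - 1) = 0 - 131*(-35) = 0 + 4585 = 4585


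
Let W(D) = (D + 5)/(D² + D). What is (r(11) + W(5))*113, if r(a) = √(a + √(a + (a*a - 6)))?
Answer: 113/3 + 113*√(11 + 3*√14) ≈ 570.39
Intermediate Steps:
r(a) = √(a + √(-6 + a + a²)) (r(a) = √(a + √(a + (a² - 6))) = √(a + √(a + (-6 + a²))) = √(a + √(-6 + a + a²)))
W(D) = (5 + D)/(D + D²)
(r(11) + W(5))*113 = (√(11 + √(-6 + 11 + 11²)) + (5 + 5)/(5*(1 + 5)))*113 = (√(11 + √(-6 + 11 + 121)) + (⅕)*10/6)*113 = (√(11 + √126) + (⅕)*(⅙)*10)*113 = (√(11 + 3*√14) + ⅓)*113 = (⅓ + √(11 + 3*√14))*113 = 113/3 + 113*√(11 + 3*√14)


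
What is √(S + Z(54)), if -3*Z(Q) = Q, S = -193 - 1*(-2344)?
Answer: 3*√237 ≈ 46.184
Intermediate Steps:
S = 2151 (S = -193 + 2344 = 2151)
Z(Q) = -Q/3
√(S + Z(54)) = √(2151 - ⅓*54) = √(2151 - 18) = √2133 = 3*√237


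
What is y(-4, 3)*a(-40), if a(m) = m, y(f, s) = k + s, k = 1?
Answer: -160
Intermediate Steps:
y(f, s) = 1 + s
y(-4, 3)*a(-40) = (1 + 3)*(-40) = 4*(-40) = -160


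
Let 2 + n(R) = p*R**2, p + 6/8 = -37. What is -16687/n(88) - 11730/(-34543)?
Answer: 4005543781/10098231534 ≈ 0.39666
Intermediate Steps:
p = -151/4 (p = -3/4 - 37 = -151/4 ≈ -37.750)
n(R) = -2 - 151*R**2/4
-16687/n(88) - 11730/(-34543) = -16687/(-2 - 151/4*88**2) - 11730/(-34543) = -16687/(-2 - 151/4*7744) - 11730*(-1/34543) = -16687/(-2 - 292336) + 11730/34543 = -16687/(-292338) + 11730/34543 = -16687*(-1/292338) + 11730/34543 = 16687/292338 + 11730/34543 = 4005543781/10098231534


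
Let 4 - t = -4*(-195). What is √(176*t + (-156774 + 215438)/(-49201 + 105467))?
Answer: 2*I*√27023598185927/28133 ≈ 369.56*I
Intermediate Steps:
t = -776 (t = 4 - (-4)*(-195) = 4 - 1*780 = 4 - 780 = -776)
√(176*t + (-156774 + 215438)/(-49201 + 105467)) = √(176*(-776) + (-156774 + 215438)/(-49201 + 105467)) = √(-136576 + 58664/56266) = √(-136576 + 58664*(1/56266)) = √(-136576 + 29332/28133) = √(-3842263276/28133) = 2*I*√27023598185927/28133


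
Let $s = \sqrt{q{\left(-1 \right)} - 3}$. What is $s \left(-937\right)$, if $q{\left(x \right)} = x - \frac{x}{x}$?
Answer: $- 937 i \sqrt{5} \approx - 2095.2 i$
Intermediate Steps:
$q{\left(x \right)} = -1 + x$ ($q{\left(x \right)} = x - 1 = -1 + x$)
$s = i \sqrt{5}$ ($s = \sqrt{\left(-1 - 1\right) - 3} = \sqrt{-2 - 3} = \sqrt{-5} = i \sqrt{5} \approx 2.2361 i$)
$s \left(-937\right) = i \sqrt{5} \left(-937\right) = - 937 i \sqrt{5}$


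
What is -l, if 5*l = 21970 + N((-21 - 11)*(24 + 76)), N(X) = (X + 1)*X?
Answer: -2051754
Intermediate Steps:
N(X) = X*(1 + X) (N(X) = (1 + X)*X = X*(1 + X))
l = 2051754 (l = (21970 + ((-21 - 11)*(24 + 76))*(1 + (-21 - 11)*(24 + 76)))/5 = (21970 + (-32*100)*(1 - 32*100))/5 = (21970 - 3200*(1 - 3200))/5 = (21970 - 3200*(-3199))/5 = (21970 + 10236800)/5 = (1/5)*10258770 = 2051754)
-l = -1*2051754 = -2051754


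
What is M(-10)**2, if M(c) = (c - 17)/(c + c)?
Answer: 729/400 ≈ 1.8225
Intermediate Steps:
M(c) = (-17 + c)/(2*c) (M(c) = (-17 + c)/((2*c)) = (-17 + c)*(1/(2*c)) = (-17 + c)/(2*c))
M(-10)**2 = ((1/2)*(-17 - 10)/(-10))**2 = ((1/2)*(-1/10)*(-27))**2 = (27/20)**2 = 729/400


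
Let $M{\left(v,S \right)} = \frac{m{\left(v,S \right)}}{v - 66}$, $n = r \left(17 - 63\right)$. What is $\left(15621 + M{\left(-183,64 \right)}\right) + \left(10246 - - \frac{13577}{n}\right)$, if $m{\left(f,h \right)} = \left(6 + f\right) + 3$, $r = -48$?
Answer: $\frac{4741744843}{183264} \approx 25874.0$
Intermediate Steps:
$n = 2208$ ($n = - 48 \left(17 - 63\right) = \left(-48\right) \left(-46\right) = 2208$)
$m{\left(f,h \right)} = 9 + f$
$M{\left(v,S \right)} = \frac{9 + v}{-66 + v}$ ($M{\left(v,S \right)} = \frac{9 + v}{v - 66} = \frac{9 + v}{-66 + v}$)
$\left(15621 + M{\left(-183,64 \right)}\right) + \left(10246 - - \frac{13577}{n}\right) = \left(15621 + \frac{9 - 183}{-66 - 183}\right) + \left(10246 - - \frac{13577}{2208}\right) = \left(15621 + \frac{1}{-249} \left(-174\right)\right) + \left(10246 - \left(-13577\right) \frac{1}{2208}\right) = \left(15621 - - \frac{58}{83}\right) + \left(10246 - - \frac{13577}{2208}\right) = \left(15621 + \frac{58}{83}\right) + \left(10246 + \frac{13577}{2208}\right) = \frac{1296601}{83} + \frac{22636745}{2208} = \frac{4741744843}{183264}$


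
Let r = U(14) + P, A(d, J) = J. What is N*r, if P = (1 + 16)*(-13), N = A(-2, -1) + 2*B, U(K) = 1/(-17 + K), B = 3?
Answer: -3320/3 ≈ -1106.7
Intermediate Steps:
N = 5 (N = -1 + 2*3 = -1 + 6 = 5)
P = -221 (P = 17*(-13) = -221)
r = -664/3 (r = 1/(-17 + 14) - 221 = 1/(-3) - 221 = -1/3 - 221 = -664/3 ≈ -221.33)
N*r = 5*(-664/3) = -3320/3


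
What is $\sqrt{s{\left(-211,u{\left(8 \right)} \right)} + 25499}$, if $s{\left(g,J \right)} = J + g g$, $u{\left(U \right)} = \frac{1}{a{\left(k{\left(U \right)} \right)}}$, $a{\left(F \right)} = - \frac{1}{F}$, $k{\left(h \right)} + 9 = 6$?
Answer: $\sqrt{70023} \approx 264.62$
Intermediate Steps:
$k{\left(h \right)} = -3$ ($k{\left(h \right)} = -9 + 6 = -3$)
$u{\left(U \right)} = 3$ ($u{\left(U \right)} = \frac{1}{\left(-1\right) \frac{1}{-3}} = \frac{1}{\left(-1\right) \left(- \frac{1}{3}\right)} = \frac{1}{\frac{1}{3}} = 3$)
$s{\left(g,J \right)} = J + g^{2}$
$\sqrt{s{\left(-211,u{\left(8 \right)} \right)} + 25499} = \sqrt{\left(3 + \left(-211\right)^{2}\right) + 25499} = \sqrt{\left(3 + 44521\right) + 25499} = \sqrt{44524 + 25499} = \sqrt{70023}$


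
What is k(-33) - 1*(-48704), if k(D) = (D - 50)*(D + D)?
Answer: 54182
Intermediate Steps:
k(D) = 2*D*(-50 + D) (k(D) = (-50 + D)*(2*D) = 2*D*(-50 + D))
k(-33) - 1*(-48704) = 2*(-33)*(-50 - 33) - 1*(-48704) = 2*(-33)*(-83) + 48704 = 5478 + 48704 = 54182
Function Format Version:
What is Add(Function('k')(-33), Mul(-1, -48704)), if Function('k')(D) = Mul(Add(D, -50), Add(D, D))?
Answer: 54182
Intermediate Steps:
Function('k')(D) = Mul(2, D, Add(-50, D)) (Function('k')(D) = Mul(Add(-50, D), Mul(2, D)) = Mul(2, D, Add(-50, D)))
Add(Function('k')(-33), Mul(-1, -48704)) = Add(Mul(2, -33, Add(-50, -33)), Mul(-1, -48704)) = Add(Mul(2, -33, -83), 48704) = Add(5478, 48704) = 54182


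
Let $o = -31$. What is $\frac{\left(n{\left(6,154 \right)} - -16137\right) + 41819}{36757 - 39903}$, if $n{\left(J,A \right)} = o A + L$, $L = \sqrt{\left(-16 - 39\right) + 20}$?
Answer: $- \frac{26591}{1573} - \frac{i \sqrt{35}}{3146} \approx -16.905 - 0.0018805 i$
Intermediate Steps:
$L = i \sqrt{35}$ ($L = \sqrt{-55 + 20} = \sqrt{-35} = i \sqrt{35} \approx 5.9161 i$)
$n{\left(J,A \right)} = - 31 A + i \sqrt{35}$
$\frac{\left(n{\left(6,154 \right)} - -16137\right) + 41819}{36757 - 39903} = \frac{\left(\left(\left(-31\right) 154 + i \sqrt{35}\right) - -16137\right) + 41819}{36757 - 39903} = \frac{\left(\left(-4774 + i \sqrt{35}\right) + 16137\right) + 41819}{-3146} = \left(\left(11363 + i \sqrt{35}\right) + 41819\right) \left(- \frac{1}{3146}\right) = \left(53182 + i \sqrt{35}\right) \left(- \frac{1}{3146}\right) = - \frac{26591}{1573} - \frac{i \sqrt{35}}{3146}$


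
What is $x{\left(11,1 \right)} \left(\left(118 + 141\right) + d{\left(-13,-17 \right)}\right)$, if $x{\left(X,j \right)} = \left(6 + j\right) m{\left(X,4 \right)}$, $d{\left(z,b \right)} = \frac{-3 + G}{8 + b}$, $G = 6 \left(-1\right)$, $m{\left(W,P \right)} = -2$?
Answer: $-3640$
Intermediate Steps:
$G = -6$
$d{\left(z,b \right)} = - \frac{9}{8 + b}$ ($d{\left(z,b \right)} = \frac{-3 - 6}{8 + b} = - \frac{9}{8 + b}$)
$x{\left(X,j \right)} = -12 - 2 j$ ($x{\left(X,j \right)} = \left(6 + j\right) \left(-2\right) = -12 - 2 j$)
$x{\left(11,1 \right)} \left(\left(118 + 141\right) + d{\left(-13,-17 \right)}\right) = \left(-12 - 2\right) \left(\left(118 + 141\right) - \frac{9}{8 - 17}\right) = \left(-12 - 2\right) \left(259 - \frac{9}{-9}\right) = - 14 \left(259 - -1\right) = - 14 \left(259 + 1\right) = \left(-14\right) 260 = -3640$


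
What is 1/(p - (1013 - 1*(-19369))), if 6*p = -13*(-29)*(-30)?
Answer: -1/22267 ≈ -4.4909e-5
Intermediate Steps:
p = -1885 (p = (-13*(-29)*(-30))/6 = (377*(-30))/6 = (⅙)*(-11310) = -1885)
1/(p - (1013 - 1*(-19369))) = 1/(-1885 - (1013 - 1*(-19369))) = 1/(-1885 - (1013 + 19369)) = 1/(-1885 - 1*20382) = 1/(-1885 - 20382) = 1/(-22267) = -1/22267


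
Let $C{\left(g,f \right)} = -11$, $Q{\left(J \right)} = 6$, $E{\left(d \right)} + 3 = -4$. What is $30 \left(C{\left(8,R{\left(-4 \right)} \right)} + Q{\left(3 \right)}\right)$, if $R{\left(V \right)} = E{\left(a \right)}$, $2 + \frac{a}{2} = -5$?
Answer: $-150$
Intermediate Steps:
$a = -14$ ($a = -4 + 2 \left(-5\right) = -4 - 10 = -14$)
$E{\left(d \right)} = -7$ ($E{\left(d \right)} = -3 - 4 = -7$)
$R{\left(V \right)} = -7$
$30 \left(C{\left(8,R{\left(-4 \right)} \right)} + Q{\left(3 \right)}\right) = 30 \left(-11 + 6\right) = 30 \left(-5\right) = -150$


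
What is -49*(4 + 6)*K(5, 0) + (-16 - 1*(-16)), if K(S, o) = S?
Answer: -2450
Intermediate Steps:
-49*(4 + 6)*K(5, 0) + (-16 - 1*(-16)) = -49*(4 + 6)*5 + (-16 - 1*(-16)) = -490*5 + (-16 + 16) = -49*50 + 0 = -2450 + 0 = -2450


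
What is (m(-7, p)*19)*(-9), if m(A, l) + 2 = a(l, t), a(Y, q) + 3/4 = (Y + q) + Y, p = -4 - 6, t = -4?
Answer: 18297/4 ≈ 4574.3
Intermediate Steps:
p = -10
a(Y, q) = -3/4 + q + 2*Y (a(Y, q) = -3/4 + ((Y + q) + Y) = -3/4 + (q + 2*Y) = -3/4 + q + 2*Y)
m(A, l) = -27/4 + 2*l (m(A, l) = -2 + (-3/4 - 4 + 2*l) = -2 + (-19/4 + 2*l) = -27/4 + 2*l)
(m(-7, p)*19)*(-9) = ((-27/4 + 2*(-10))*19)*(-9) = ((-27/4 - 20)*19)*(-9) = -107/4*19*(-9) = -2033/4*(-9) = 18297/4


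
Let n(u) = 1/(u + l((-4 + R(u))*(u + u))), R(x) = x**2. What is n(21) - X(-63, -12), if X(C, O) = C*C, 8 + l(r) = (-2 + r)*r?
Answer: -1336888672748/336832621 ≈ -3969.0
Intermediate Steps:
l(r) = -8 + r*(-2 + r) (l(r) = -8 + (-2 + r)*r = -8 + r*(-2 + r))
n(u) = 1/(-8 + u - 4*u*(-4 + u**2) + 4*u**2*(-4 + u**2)**2) (n(u) = 1/(u + (-8 + ((-4 + u**2)*(u + u))**2 - 2*(-4 + u**2)*(u + u))) = 1/(u + (-8 + ((-4 + u**2)*(2*u))**2 - 2*(-4 + u**2)*2*u)) = 1/(u + (-8 + (2*u*(-4 + u**2))**2 - 4*u*(-4 + u**2))) = 1/(u + (-8 + 4*u**2*(-4 + u**2)**2 - 4*u*(-4 + u**2))) = 1/(u + (-8 - 4*u*(-4 + u**2) + 4*u**2*(-4 + u**2)**2)) = 1/(-8 + u - 4*u*(-4 + u**2) + 4*u**2*(-4 + u**2)**2))
X(C, O) = C**2
n(21) - X(-63, -12) = -1/(8 - 17*21 + 4*21**3 - 4*21**2*(-4 + 21**2)**2) - 1*(-63)**2 = -1/(8 - 357 + 4*9261 - 4*441*(-4 + 441)**2) - 1*3969 = -1/(8 - 357 + 37044 - 4*441*437**2) - 3969 = -1/(8 - 357 + 37044 - 4*441*190969) - 3969 = -1/(8 - 357 + 37044 - 336869316) - 3969 = -1/(-336832621) - 3969 = -1*(-1/336832621) - 3969 = 1/336832621 - 3969 = -1336888672748/336832621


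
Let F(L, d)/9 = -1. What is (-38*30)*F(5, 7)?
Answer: 10260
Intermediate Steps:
F(L, d) = -9 (F(L, d) = 9*(-1) = -9)
(-38*30)*F(5, 7) = -38*30*(-9) = -1140*(-9) = 10260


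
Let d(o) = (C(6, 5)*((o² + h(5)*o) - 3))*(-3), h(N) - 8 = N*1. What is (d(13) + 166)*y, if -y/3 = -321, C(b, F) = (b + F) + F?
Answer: -15325182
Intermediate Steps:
h(N) = 8 + N (h(N) = 8 + N*1 = 8 + N)
C(b, F) = b + 2*F (C(b, F) = (F + b) + F = b + 2*F)
y = 963 (y = -3*(-321) = 963)
d(o) = 144 - 624*o - 48*o² (d(o) = ((6 + 2*5)*((o² + (8 + 5)*o) - 3))*(-3) = ((6 + 10)*((o² + 13*o) - 3))*(-3) = (16*(-3 + o² + 13*o))*(-3) = (-48 + 16*o² + 208*o)*(-3) = 144 - 624*o - 48*o²)
(d(13) + 166)*y = ((144 - 624*13 - 48*13²) + 166)*963 = ((144 - 8112 - 48*169) + 166)*963 = ((144 - 8112 - 8112) + 166)*963 = (-16080 + 166)*963 = -15914*963 = -15325182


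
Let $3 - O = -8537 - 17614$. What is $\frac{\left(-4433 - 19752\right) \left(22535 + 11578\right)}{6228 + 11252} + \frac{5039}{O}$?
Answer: $- \frac{2157756097565}{45717192} \approx -47198.0$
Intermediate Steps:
$O = 26154$ ($O = 3 - \left(-8537 - 17614\right) = 3 - -26151 = 3 + 26151 = 26154$)
$\frac{\left(-4433 - 19752\right) \left(22535 + 11578\right)}{6228 + 11252} + \frac{5039}{O} = \frac{\left(-4433 - 19752\right) \left(22535 + 11578\right)}{6228 + 11252} + \frac{5039}{26154} = \frac{\left(-24185\right) 34113}{17480} + 5039 \cdot \frac{1}{26154} = \left(-825022905\right) \frac{1}{17480} + \frac{5039}{26154} = - \frac{165004581}{3496} + \frac{5039}{26154} = - \frac{2157756097565}{45717192}$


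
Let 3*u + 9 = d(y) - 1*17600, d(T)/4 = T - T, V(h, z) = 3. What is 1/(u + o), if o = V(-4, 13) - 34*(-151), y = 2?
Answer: -3/2198 ≈ -0.0013649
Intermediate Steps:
o = 5137 (o = 3 - 34*(-151) = 3 + 5134 = 5137)
d(T) = 0 (d(T) = 4*(T - T) = 4*0 = 0)
u = -17609/3 (u = -3 + (0 - 1*17600)/3 = -3 + (0 - 17600)/3 = -3 + (⅓)*(-17600) = -3 - 17600/3 = -17609/3 ≈ -5869.7)
1/(u + o) = 1/(-17609/3 + 5137) = 1/(-2198/3) = -3/2198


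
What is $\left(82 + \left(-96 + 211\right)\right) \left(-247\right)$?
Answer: $-48659$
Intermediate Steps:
$\left(82 + \left(-96 + 211\right)\right) \left(-247\right) = \left(82 + 115\right) \left(-247\right) = 197 \left(-247\right) = -48659$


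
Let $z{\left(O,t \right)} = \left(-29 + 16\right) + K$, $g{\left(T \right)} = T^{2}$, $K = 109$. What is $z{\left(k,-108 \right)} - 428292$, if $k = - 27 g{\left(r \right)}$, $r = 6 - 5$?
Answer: $-428196$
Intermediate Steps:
$r = 1$ ($r = 6 - 5 = 1$)
$k = -27$ ($k = - 27 \cdot 1^{2} = \left(-27\right) 1 = -27$)
$z{\left(O,t \right)} = 96$ ($z{\left(O,t \right)} = \left(-29 + 16\right) + 109 = -13 + 109 = 96$)
$z{\left(k,-108 \right)} - 428292 = 96 - 428292 = -428196$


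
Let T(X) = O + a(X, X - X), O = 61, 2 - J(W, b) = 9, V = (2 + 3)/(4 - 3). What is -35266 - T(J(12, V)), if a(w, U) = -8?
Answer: -35319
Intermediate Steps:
V = 5 (V = 5/1 = 5*1 = 5)
J(W, b) = -7 (J(W, b) = 2 - 1*9 = 2 - 9 = -7)
T(X) = 53 (T(X) = 61 - 8 = 53)
-35266 - T(J(12, V)) = -35266 - 1*53 = -35266 - 53 = -35319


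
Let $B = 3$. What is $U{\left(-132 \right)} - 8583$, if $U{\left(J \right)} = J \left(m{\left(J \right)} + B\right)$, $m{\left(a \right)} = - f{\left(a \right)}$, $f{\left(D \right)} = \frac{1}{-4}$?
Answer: $-9012$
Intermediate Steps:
$f{\left(D \right)} = - \frac{1}{4}$
$m{\left(a \right)} = \frac{1}{4}$ ($m{\left(a \right)} = \left(-1\right) \left(- \frac{1}{4}\right) = \frac{1}{4}$)
$U{\left(J \right)} = \frac{13 J}{4}$ ($U{\left(J \right)} = J \left(\frac{1}{4} + 3\right) = J \frac{13}{4} = \frac{13 J}{4}$)
$U{\left(-132 \right)} - 8583 = \frac{13}{4} \left(-132\right) - 8583 = -429 - 8583 = -9012$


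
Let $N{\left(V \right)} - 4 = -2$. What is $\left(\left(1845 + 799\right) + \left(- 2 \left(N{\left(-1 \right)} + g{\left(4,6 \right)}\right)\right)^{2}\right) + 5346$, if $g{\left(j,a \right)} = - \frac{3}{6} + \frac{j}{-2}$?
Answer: $7991$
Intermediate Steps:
$N{\left(V \right)} = 2$ ($N{\left(V \right)} = 4 - 2 = 2$)
$g{\left(j,a \right)} = - \frac{1}{2} - \frac{j}{2}$ ($g{\left(j,a \right)} = \left(-3\right) \frac{1}{6} + j \left(- \frac{1}{2}\right) = - \frac{1}{2} - \frac{j}{2}$)
$\left(\left(1845 + 799\right) + \left(- 2 \left(N{\left(-1 \right)} + g{\left(4,6 \right)}\right)\right)^{2}\right) + 5346 = \left(\left(1845 + 799\right) + \left(- 2 \left(2 - \frac{5}{2}\right)\right)^{2}\right) + 5346 = \left(2644 + \left(- 2 \left(2 - \frac{5}{2}\right)\right)^{2}\right) + 5346 = \left(2644 + \left(\left(-2\right) \left(- \frac{1}{2}\right)\right)^{2}\right) + 5346 = \left(2644 + 1^{2}\right) + 5346 = \left(2644 + 1\right) + 5346 = 2645 + 5346 = 7991$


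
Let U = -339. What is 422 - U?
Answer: 761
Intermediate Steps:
422 - U = 422 - 1*(-339) = 422 + 339 = 761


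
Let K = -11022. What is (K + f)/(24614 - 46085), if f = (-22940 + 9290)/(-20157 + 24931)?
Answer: 1253159/2440537 ≈ 0.51348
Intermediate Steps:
f = -975/341 (f = -13650/4774 = -13650*1/4774 = -975/341 ≈ -2.8592)
(K + f)/(24614 - 46085) = (-11022 - 975/341)/(24614 - 46085) = -3759477/341/(-21471) = -3759477/341*(-1/21471) = 1253159/2440537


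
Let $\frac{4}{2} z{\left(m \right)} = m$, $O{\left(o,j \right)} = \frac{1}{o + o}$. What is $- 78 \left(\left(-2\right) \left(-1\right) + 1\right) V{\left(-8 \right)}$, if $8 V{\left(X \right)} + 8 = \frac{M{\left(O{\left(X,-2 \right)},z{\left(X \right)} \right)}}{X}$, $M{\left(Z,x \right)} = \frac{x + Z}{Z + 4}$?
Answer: $\frac{51571}{224} \approx 230.23$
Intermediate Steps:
$O{\left(o,j \right)} = \frac{1}{2 o}$
$z{\left(m \right)} = \frac{m}{2}$
$M{\left(Z,x \right)} = \frac{Z + x}{4 + Z}$
$V{\left(X \right)} = -1 + \frac{\frac{X}{2} + \frac{1}{2 X}}{8 X \left(4 + \frac{1}{2 X}\right)}$ ($V{\left(X \right)} = -1 + \frac{\frac{\frac{1}{2 X} + \frac{X}{2}}{4 + \frac{1}{2 X}} \frac{1}{X}}{8} = -1 + \frac{\frac{\frac{X}{2} + \frac{1}{2 X}}{4 + \frac{1}{2 X}} \frac{1}{X}}{8} = -1 + \frac{\frac{1}{X} \frac{1}{4 + \frac{1}{2 X}} \left(\frac{X}{2} + \frac{1}{2 X}\right)}{8} = -1 + \frac{\frac{X}{2} + \frac{1}{2 X}}{8 X \left(4 + \frac{1}{2 X}\right)}$)
$- 78 \left(\left(-2\right) \left(-1\right) + 1\right) V{\left(-8 \right)} = - 78 \left(\left(-2\right) \left(-1\right) + 1\right) \frac{1 - 63 \left(-8\right)^{2} - -64}{8 \left(-8\right) \left(1 + 8 \left(-8\right)\right)} = - 78 \left(2 + 1\right) \frac{1}{8} \left(- \frac{1}{8}\right) \frac{1}{1 - 64} \left(1 - 4032 + 64\right) = \left(-78\right) 3 \cdot \frac{1}{8} \left(- \frac{1}{8}\right) \frac{1}{-63} \left(1 - 4032 + 64\right) = - 234 \cdot \frac{1}{8} \left(- \frac{1}{8}\right) \left(- \frac{1}{63}\right) \left(-3967\right) = \left(-234\right) \left(- \frac{3967}{4032}\right) = \frac{51571}{224}$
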